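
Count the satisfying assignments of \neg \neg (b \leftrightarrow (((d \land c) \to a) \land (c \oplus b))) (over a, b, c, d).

a | b | c | d || φ
T | T | T | T || F
T | T | T | F || F
T | T | F | T || T
T | T | F | F || T
T | F | T | T || F
T | F | T | F || F
T | F | F | T || T
T | F | F | F || T
F | T | T | T || F
F | T | T | F || F
F | T | F | T || T
F | T | F | F || T
F | F | T | T || T
F | F | T | F || F
F | F | F | T || T
F | F | F | F || T
The formula is true on 9 of the 16 rows.

9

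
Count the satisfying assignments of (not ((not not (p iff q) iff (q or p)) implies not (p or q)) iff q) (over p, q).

p | q || (p iff q) | not (p iff q) | not not (p iff q) | (q or p) | (p or q) | not (p or q) | φ
T | T ||     T     |       F       |         T         |    T     |    T     |      F       | T
T | F ||     F     |       T       |         F         |    T     |    T     |      F       | T
F | T ||     F     |       T       |         F         |    T     |    T     |      F       | F
F | F ||     T     |       F       |         T         |    F     |    F     |      T       | T
The formula is true on 3 of the 4 rows.

3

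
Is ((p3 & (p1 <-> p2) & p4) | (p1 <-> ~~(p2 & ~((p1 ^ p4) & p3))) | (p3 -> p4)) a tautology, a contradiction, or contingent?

contingent

p1 | p2 | p3 | p4 | φ
-- | -- | -- | -- | -
F  | F  | F  | F  | T
F  | F  | F  | T  | T
F  | F  | T  | F  | T
F  | F  | T  | T  | T
F  | T  | F  | F  | T
F  | T  | F  | T  | T
F  | T  | T  | F  | F
F  | T  | T  | T  | T
T  | F  | F  | F  | T
T  | F  | F  | T  | T
T  | F  | T  | F  | F
T  | F  | T  | T  | T
T  | T  | F  | F  | T
T  | T  | F  | T  | T
T  | T  | T  | F  | F
T  | T  | T  | T  | T
13 of 16 rows are T, so the formula is contingent.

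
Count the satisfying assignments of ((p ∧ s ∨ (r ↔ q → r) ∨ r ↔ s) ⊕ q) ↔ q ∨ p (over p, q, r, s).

p | q | r | s || φ
T | T | T | T || F
T | T | T | F || T
T | T | F | T || F
T | T | F | F || T
T | F | T | T || T
T | F | T | F || F
T | F | F | T || T
T | F | F | F || T
F | T | T | T || F
F | T | T | F || T
F | T | F | T || F
F | T | F | F || T
F | F | T | T || F
F | F | T | F || T
F | F | F | T || T
F | F | F | F || F
The formula is true on 9 of the 16 rows.

9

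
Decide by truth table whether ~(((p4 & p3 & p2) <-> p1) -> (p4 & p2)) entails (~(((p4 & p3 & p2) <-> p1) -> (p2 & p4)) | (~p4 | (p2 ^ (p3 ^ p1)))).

p1 | p2 | p3 | p4 | φ | ψ
-- | -- | -- | -- | - | -
T  | T  | T  | T  | F | T
T  | T  | T  | F  | F | T
T  | T  | F  | T  | F | F
T  | T  | F  | F  | F | T
T  | F  | T  | T  | F | F
T  | F  | T  | F  | F | T
T  | F  | F  | T  | F | T
T  | F  | F  | F  | F | T
F  | T  | T  | T  | F | F
F  | T  | T  | F  | T | T
F  | T  | F  | T  | F | T
F  | T  | F  | F  | T | T
F  | F  | T  | T  | T | T
F  | F  | T  | F  | T | T
F  | F  | F  | T  | T | T
F  | F  | F  | F  | T | T
In every row where φ is true, ψ is also true, so φ ⊨ ψ.

yes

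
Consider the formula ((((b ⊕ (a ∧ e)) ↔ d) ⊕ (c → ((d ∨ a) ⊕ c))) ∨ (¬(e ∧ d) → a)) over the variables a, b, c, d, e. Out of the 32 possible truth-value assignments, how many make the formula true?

a | b | c | d | e | φ
- | - | - | - | - | -
T | T | T | T | T | T
T | T | T | T | F | T
T | T | T | F | T | T
T | T | T | F | F | T
T | T | F | T | T | T
T | T | F | T | F | T
T | T | F | F | T | T
T | T | F | F | F | T
T | F | T | T | T | T
T | F | T | T | F | T
T | F | T | F | T | T
T | F | T | F | F | T
T | F | F | T | T | T
T | F | F | T | F | T
T | F | F | F | T | T
T | F | F | F | F | T
F | T | T | T | T | T
F | T | T | T | F | T
F | T | T | F | T | T
F | T | T | F | F | T
F | T | F | T | T | T
F | T | F | T | F | F
F | T | F | F | T | T
F | T | F | F | F | T
F | F | T | T | T | T
F | F | T | T | F | F
F | F | T | F | T | F
F | F | T | F | F | F
F | F | F | T | T | T
F | F | F | T | F | T
F | F | F | F | T | F
F | F | F | F | F | F
The formula is true on 26 of the 32 rows.

26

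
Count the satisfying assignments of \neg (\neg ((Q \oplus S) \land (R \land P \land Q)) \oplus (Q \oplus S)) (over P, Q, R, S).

P | Q | R | S || (Q \oplus S) | (R \land P \land Q) | φ
1 | 1 | 1 | 1 ||      0       |          1          | 0
1 | 1 | 1 | 0 ||      1       |          1          | 0
1 | 1 | 0 | 1 ||      0       |          0          | 0
1 | 1 | 0 | 0 ||      1       |          0          | 1
1 | 0 | 1 | 1 ||      1       |          0          | 1
1 | 0 | 1 | 0 ||      0       |          0          | 0
1 | 0 | 0 | 1 ||      1       |          0          | 1
1 | 0 | 0 | 0 ||      0       |          0          | 0
0 | 1 | 1 | 1 ||      0       |          0          | 0
0 | 1 | 1 | 0 ||      1       |          0          | 1
0 | 1 | 0 | 1 ||      0       |          0          | 0
0 | 1 | 0 | 0 ||      1       |          0          | 1
0 | 0 | 1 | 1 ||      1       |          0          | 1
0 | 0 | 1 | 0 ||      0       |          0          | 0
0 | 0 | 0 | 1 ||      1       |          0          | 1
0 | 0 | 0 | 0 ||      0       |          0          | 0
The formula is true on 7 of the 16 rows.

7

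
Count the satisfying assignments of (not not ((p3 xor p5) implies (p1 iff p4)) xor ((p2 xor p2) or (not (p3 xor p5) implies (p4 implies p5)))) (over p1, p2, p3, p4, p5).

12

  p1  |   p2  |   p3  |   p4  |   p5  |   φ  
----- | ----- | ----- | ----- | ----- | -----
 True |  True |  True |  True |  True | False
 True |  True |  True |  True | False | False
 True |  True |  True | False |  True | False
 True |  True |  True | False | False |  True
 True |  True | False |  True |  True | False
 True |  True | False |  True | False |  True
 True |  True | False | False |  True |  True
 True |  True | False | False | False | False
 True | False |  True |  True |  True | False
 True | False |  True |  True | False | False
 True | False |  True | False |  True | False
 True | False |  True | False | False |  True
 True | False | False |  True |  True | False
 True | False | False |  True | False |  True
 True | False | False | False |  True |  True
 True | False | False | False | False | False
False |  True |  True |  True |  True | False
False |  True |  True |  True | False |  True
False |  True |  True | False |  True | False
False |  True |  True | False | False | False
False |  True | False |  True |  True |  True
False |  True | False |  True | False |  True
False |  True | False | False |  True | False
False |  True | False | False | False | False
False | False |  True |  True |  True | False
False | False |  True |  True | False |  True
False | False |  True | False |  True | False
False | False |  True | False | False | False
False | False | False |  True |  True |  True
False | False | False |  True | False |  True
False | False | False | False |  True | False
False | False | False | False | False | False
The formula is true on 12 of the 32 rows.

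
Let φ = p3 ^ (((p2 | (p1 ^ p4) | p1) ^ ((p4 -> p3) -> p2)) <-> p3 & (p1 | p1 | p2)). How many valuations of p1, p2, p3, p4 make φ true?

p1  p2  p3  p4  |  φ
0   0   0   0   |  1
0   0   0   1   |  1
0   0   1   0   |  0
0   0   1   1   |  1
0   1   0   0   |  1
0   1   0   1   |  1
0   1   1   0   |  1
0   1   1   1   |  1
1   0   0   0   |  0
1   0   0   1   |  1
1   0   1   0   |  0
1   0   1   1   |  0
1   1   0   0   |  1
1   1   0   1   |  1
1   1   1   0   |  1
1   1   1   1   |  1
The formula is true on 12 of the 16 rows.

12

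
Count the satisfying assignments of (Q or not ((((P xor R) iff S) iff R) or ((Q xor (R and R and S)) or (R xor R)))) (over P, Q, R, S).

P  Q  R  S  |  (P xor R)  ((P xor R) iff S)  (((P xor R) iff S) iff R)  (R and R and S)  (Q xor (R and R and S))  (R xor R)  φ
1  1  1  1  |      0              0                      0                     1                    0                 0      1
1  1  1  0  |      0              1                      1                     0                    1                 0      1
1  1  0  1  |      1              1                      0                     0                    1                 0      1
1  1  0  0  |      1              0                      1                     0                    1                 0      1
1  0  1  1  |      0              0                      0                     1                    1                 0      0
1  0  1  0  |      0              1                      1                     0                    0                 0      0
1  0  0  1  |      1              1                      0                     0                    0                 0      1
1  0  0  0  |      1              0                      1                     0                    0                 0      0
0  1  1  1  |      1              1                      1                     1                    0                 0      1
0  1  1  0  |      1              0                      0                     0                    1                 0      1
0  1  0  1  |      0              0                      1                     0                    1                 0      1
0  1  0  0  |      0              1                      0                     0                    1                 0      1
0  0  1  1  |      1              1                      1                     1                    1                 0      0
0  0  1  0  |      1              0                      0                     0                    0                 0      1
0  0  0  1  |      0              0                      1                     0                    0                 0      0
0  0  0  0  |      0              1                      0                     0                    0                 0      1
The formula is true on 11 of the 16 rows.

11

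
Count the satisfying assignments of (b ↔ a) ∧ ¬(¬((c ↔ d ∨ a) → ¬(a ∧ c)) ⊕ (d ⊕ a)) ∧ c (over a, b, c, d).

2

a | b | c | d || (b ↔ a) | (d ∨ a) | (c ↔ (d ∨ a)) | (a ∧ c) | ¬(a ∧ c) | ((c ↔ (d ∨ a)) → ¬(a ∧ c)) | ¬((c ↔ (d ∨ a)) → ¬(a ∧ c)) | (d ⊕ a) | φ
T | T | T | T ||    T    |    T    |       T       |    T    |    F     |             F              |              T              |    F    | F
T | T | T | F ||    T    |    T    |       T       |    T    |    F     |             F              |              T              |    T    | T
T | T | F | T ||    T    |    T    |       F       |    F    |    T     |             T              |              F              |    F    | F
T | T | F | F ||    T    |    T    |       F       |    F    |    T     |             T              |              F              |    T    | F
T | F | T | T ||    F    |    T    |       T       |    T    |    F     |             F              |              T              |    F    | F
T | F | T | F ||    F    |    T    |       T       |    T    |    F     |             F              |              T              |    T    | F
T | F | F | T ||    F    |    T    |       F       |    F    |    T     |             T              |              F              |    F    | F
T | F | F | F ||    F    |    T    |       F       |    F    |    T     |             T              |              F              |    T    | F
F | T | T | T ||    F    |    T    |       T       |    F    |    T     |             T              |              F              |    T    | F
F | T | T | F ||    F    |    F    |       F       |    F    |    T     |             T              |              F              |    F    | F
F | T | F | T ||    F    |    T    |       F       |    F    |    T     |             T              |              F              |    T    | F
F | T | F | F ||    F    |    F    |       T       |    F    |    T     |             T              |              F              |    F    | F
F | F | T | T ||    T    |    T    |       T       |    F    |    T     |             T              |              F              |    T    | F
F | F | T | F ||    T    |    F    |       F       |    F    |    T     |             T              |              F              |    F    | T
F | F | F | T ||    T    |    T    |       F       |    F    |    T     |             T              |              F              |    T    | F
F | F | F | F ||    T    |    F    |       T       |    F    |    T     |             T              |              F              |    F    | F
The formula is true on 2 of the 16 rows.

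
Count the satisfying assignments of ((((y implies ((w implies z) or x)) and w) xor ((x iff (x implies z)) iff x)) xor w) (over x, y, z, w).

x  y  z  w  |  (w implies z)  ((w implies z) or x)  (x implies z)  (x iff (x implies z))  φ
F  F  F  F  |        T                 T                  T                  F            T
F  F  F  T  |        F                 F                  T                  F            T
F  F  T  F  |        T                 T                  T                  F            T
F  F  T  T  |        T                 T                  T                  F            T
F  T  F  F  |        T                 T                  T                  F            T
F  T  F  T  |        F                 F                  T                  F            F
F  T  T  F  |        T                 T                  T                  F            T
F  T  T  T  |        T                 T                  T                  F            T
T  F  F  F  |        T                 T                  F                  F            F
T  F  F  T  |        F                 T                  F                  F            F
T  F  T  F  |        T                 T                  T                  T            T
T  F  T  T  |        T                 T                  T                  T            T
T  T  F  F  |        T                 T                  F                  F            F
T  T  F  T  |        F                 T                  F                  F            F
T  T  T  F  |        T                 T                  T                  T            T
T  T  T  T  |        T                 T                  T                  T            T
The formula is true on 11 of the 16 rows.

11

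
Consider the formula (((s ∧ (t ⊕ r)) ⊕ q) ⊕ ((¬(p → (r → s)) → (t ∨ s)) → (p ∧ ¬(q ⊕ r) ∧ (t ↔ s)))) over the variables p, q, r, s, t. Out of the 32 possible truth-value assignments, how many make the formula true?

15

  p   |   q   |   r   |   s   |   t   ||   φ  
 True |  True |  True |  True |  True || False
 True |  True |  True |  True | False || False
 True |  True |  True | False |  True ||  True
 True |  True |  True | False | False || False
 True |  True | False |  True |  True || False
 True |  True | False |  True | False ||  True
 True |  True | False | False |  True ||  True
 True |  True | False | False | False ||  True
 True | False |  True |  True |  True || False
 True | False |  True |  True | False ||  True
 True | False |  True | False |  True || False
 True | False |  True | False | False ||  True
 True | False | False |  True |  True || False
 True | False | False |  True | False || False
 True | False | False | False |  True || False
 True | False | False | False | False ||  True
False |  True |  True |  True |  True ||  True
False |  True |  True |  True | False || False
False |  True |  True | False |  True ||  True
False |  True |  True | False | False ||  True
False |  True | False |  True |  True || False
False |  True | False |  True | False ||  True
False |  True | False | False |  True ||  True
False |  True | False | False | False ||  True
False | False |  True |  True |  True || False
False | False |  True |  True | False ||  True
False | False |  True | False |  True || False
False | False |  True | False | False || False
False | False | False |  True |  True ||  True
False | False | False |  True | False || False
False | False | False | False |  True || False
False | False | False | False | False || False
The formula is true on 15 of the 32 rows.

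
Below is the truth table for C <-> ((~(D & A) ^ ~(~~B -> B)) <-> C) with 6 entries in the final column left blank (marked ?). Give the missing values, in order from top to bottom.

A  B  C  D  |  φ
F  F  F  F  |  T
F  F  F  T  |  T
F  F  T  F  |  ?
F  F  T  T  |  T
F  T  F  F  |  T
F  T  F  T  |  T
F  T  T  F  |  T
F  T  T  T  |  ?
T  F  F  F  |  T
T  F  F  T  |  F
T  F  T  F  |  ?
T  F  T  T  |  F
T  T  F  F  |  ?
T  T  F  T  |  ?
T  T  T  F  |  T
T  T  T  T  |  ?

Row A=F, B=F, C=T, D=F: ((~(D & A) ^ ~(~~B -> B)) <-> C) = T, so the formula = T.
Row A=F, B=T, C=T, D=T: ((~(D & A) ^ ~(~~B -> B)) <-> C) = T, so the formula = T.
Row A=T, B=F, C=T, D=F: ((~(D & A) ^ ~(~~B -> B)) <-> C) = T, so the formula = T.
Row A=T, B=T, C=F, D=F: ((~(D & A) ^ ~(~~B -> B)) <-> C) = F, so the formula = T.
Row A=T, B=T, C=F, D=T: ((~(D & A) ^ ~(~~B -> B)) <-> C) = T, so the formula = F.
Row A=T, B=T, C=T, D=T: ((~(D & A) ^ ~(~~B -> B)) <-> C) = F, so the formula = F.

T, T, T, T, F, F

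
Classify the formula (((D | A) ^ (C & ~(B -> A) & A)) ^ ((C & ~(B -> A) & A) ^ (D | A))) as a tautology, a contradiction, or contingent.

contradiction

A  B  C  D     (D | A)  (B -> A)  ~(B -> A)  (C & ~(B -> A) & A)  φ
1  1  1  1        1        1          0               0           0
1  1  1  0        1        1          0               0           0
1  1  0  1        1        1          0               0           0
1  1  0  0        1        1          0               0           0
1  0  1  1        1        1          0               0           0
1  0  1  0        1        1          0               0           0
1  0  0  1        1        1          0               0           0
1  0  0  0        1        1          0               0           0
0  1  1  1        1        0          1               0           0
0  1  1  0        0        0          1               0           0
0  1  0  1        1        0          1               0           0
0  1  0  0        0        0          1               0           0
0  0  1  1        1        1          0               0           0
0  0  1  0        0        1          0               0           0
0  0  0  1        1        1          0               0           0
0  0  0  0        0        1          0               0           0
Every row is 0, so the formula is a contradiction.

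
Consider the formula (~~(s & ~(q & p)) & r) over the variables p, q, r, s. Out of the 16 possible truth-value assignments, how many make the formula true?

p  q  r  s  |  (q & p)  ~(q & p)  (s & ~(q & p))  ~(s & ~(q & p))  ~~(s & ~(q & p))  (~~(s & ~(q & p)) & r)
T  T  T  T  |     T        F            F                T                F                    F           
T  T  T  F  |     T        F            F                T                F                    F           
T  T  F  T  |     T        F            F                T                F                    F           
T  T  F  F  |     T        F            F                T                F                    F           
T  F  T  T  |     F        T            T                F                T                    T           
T  F  T  F  |     F        T            F                T                F                    F           
T  F  F  T  |     F        T            T                F                T                    F           
T  F  F  F  |     F        T            F                T                F                    F           
F  T  T  T  |     F        T            T                F                T                    T           
F  T  T  F  |     F        T            F                T                F                    F           
F  T  F  T  |     F        T            T                F                T                    F           
F  T  F  F  |     F        T            F                T                F                    F           
F  F  T  T  |     F        T            T                F                T                    T           
F  F  T  F  |     F        T            F                T                F                    F           
F  F  F  T  |     F        T            T                F                T                    F           
F  F  F  F  |     F        T            F                T                F                    F           
The formula is true on 3 of the 16 rows.

3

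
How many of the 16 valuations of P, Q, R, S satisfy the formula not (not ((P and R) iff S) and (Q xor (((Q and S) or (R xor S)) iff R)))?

13

  P      Q      R      S    |    φ  
 True   True   True   True  |   True
 True   True   True  False  |   True
 True   True  False   True  |  False
 True   True  False  False  |   True
 True  False   True   True  |   True
 True  False   True  False  |  False
 True  False  False   True  |   True
 True  False  False  False  |   True
False   True   True   True  |   True
False   True   True  False  |   True
False   True  False   True  |  False
False   True  False  False  |   True
False  False   True   True  |   True
False  False   True  False  |   True
False  False  False   True  |   True
False  False  False  False  |   True
The formula is true on 13 of the 16 rows.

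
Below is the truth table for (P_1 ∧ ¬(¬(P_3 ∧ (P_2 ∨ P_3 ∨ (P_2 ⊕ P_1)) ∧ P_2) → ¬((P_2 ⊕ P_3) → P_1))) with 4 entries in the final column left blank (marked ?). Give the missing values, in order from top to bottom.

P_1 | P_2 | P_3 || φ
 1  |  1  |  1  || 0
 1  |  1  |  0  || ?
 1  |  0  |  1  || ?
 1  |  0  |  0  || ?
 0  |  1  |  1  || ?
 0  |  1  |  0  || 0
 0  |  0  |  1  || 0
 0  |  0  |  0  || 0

Row P_1=1, P_2=1, P_3=0: ¬(¬(P_3 ∧ (P_2 ∨ P_3 ∨ (P_2 ⊕ P_1)) ∧ P_2) → ¬((P_2 ⊕ P_3) → P_1)) = 1, so the formula = 1.
Row P_1=1, P_2=0, P_3=1: ¬(¬(P_3 ∧ (P_2 ∨ P_3 ∨ (P_2 ⊕ P_1)) ∧ P_2) → ¬((P_2 ⊕ P_3) → P_1)) = 1, so the formula = 1.
Row P_1=1, P_2=0, P_3=0: ¬(¬(P_3 ∧ (P_2 ∨ P_3 ∨ (P_2 ⊕ P_1)) ∧ P_2) → ¬((P_2 ⊕ P_3) → P_1)) = 1, so the formula = 1.
Row P_1=0, P_2=1, P_3=1: ¬(¬(P_3 ∧ (P_2 ∨ P_3 ∨ (P_2 ⊕ P_1)) ∧ P_2) → ¬((P_2 ⊕ P_3) → P_1)) = 0, so the formula = 0.

1, 1, 1, 0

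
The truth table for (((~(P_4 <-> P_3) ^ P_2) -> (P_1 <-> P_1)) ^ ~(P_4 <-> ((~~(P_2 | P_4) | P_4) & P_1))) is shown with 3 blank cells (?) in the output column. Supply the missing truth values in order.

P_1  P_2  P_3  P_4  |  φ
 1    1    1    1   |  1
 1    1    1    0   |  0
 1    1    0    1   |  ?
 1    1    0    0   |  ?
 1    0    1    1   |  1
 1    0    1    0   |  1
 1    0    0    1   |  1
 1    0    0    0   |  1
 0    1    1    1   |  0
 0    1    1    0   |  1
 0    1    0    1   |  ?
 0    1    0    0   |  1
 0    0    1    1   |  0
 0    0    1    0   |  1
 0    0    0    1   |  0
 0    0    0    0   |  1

Row P_1=1, P_2=1, P_3=0, P_4=1: ((~(P_4 <-> P_3) ^ P_2) -> (P_1 <-> P_1)) = 1, ~(P_4 <-> ((~~(P_2 | P_4) | P_4) & P_1)) = 0, so the formula = 1.
Row P_1=1, P_2=1, P_3=0, P_4=0: ((~(P_4 <-> P_3) ^ P_2) -> (P_1 <-> P_1)) = 1, ~(P_4 <-> ((~~(P_2 | P_4) | P_4) & P_1)) = 1, so the formula = 0.
Row P_1=0, P_2=1, P_3=0, P_4=1: ((~(P_4 <-> P_3) ^ P_2) -> (P_1 <-> P_1)) = 1, ~(P_4 <-> ((~~(P_2 | P_4) | P_4) & P_1)) = 1, so the formula = 0.

1, 0, 0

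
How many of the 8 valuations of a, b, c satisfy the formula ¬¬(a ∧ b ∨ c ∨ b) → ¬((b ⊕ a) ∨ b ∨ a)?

3

a | b | c | φ
- | - | - | -
T | T | T | F
T | T | F | F
T | F | T | F
T | F | F | T
F | T | T | F
F | T | F | F
F | F | T | T
F | F | F | T
The formula is true on 3 of the 8 rows.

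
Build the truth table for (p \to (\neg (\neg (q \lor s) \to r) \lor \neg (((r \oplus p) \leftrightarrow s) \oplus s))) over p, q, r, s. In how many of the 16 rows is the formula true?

p  q  r  s  |  (q \lor s)  \neg (q \lor s)  (\neg (q \lor s) \to r)  \neg (\neg (q \lor s) \to r)  (r \oplus p)  φ
T  T  T  T  |      T              F                    T                          F                     F        F
T  T  T  F  |      T              F                    T                          F                     F        F
T  T  F  T  |      T              F                    T                          F                     T        T
T  T  F  F  |      T              F                    T                          F                     T        T
T  F  T  T  |      T              F                    T                          F                     F        F
T  F  T  F  |      F              T                    T                          F                     F        F
T  F  F  T  |      T              F                    T                          F                     T        T
T  F  F  F  |      F              T                    F                          T                     T        T
F  T  T  T  |      T              F                    T                          F                     T        T
F  T  T  F  |      T              F                    T                          F                     T        T
F  T  F  T  |      T              F                    T                          F                     F        T
F  T  F  F  |      T              F                    T                          F                     F        T
F  F  T  T  |      T              F                    T                          F                     T        T
F  F  T  F  |      F              T                    T                          F                     T        T
F  F  F  T  |      T              F                    T                          F                     F        T
F  F  F  F  |      F              T                    F                          T                     F        T
The formula is true on 12 of the 16 rows.

12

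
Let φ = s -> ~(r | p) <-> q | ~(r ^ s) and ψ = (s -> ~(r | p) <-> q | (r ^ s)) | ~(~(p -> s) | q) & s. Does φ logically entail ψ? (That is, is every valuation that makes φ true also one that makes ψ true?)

p  q  r  s  |  φ  ψ
0  0  0  0  |  1  0
0  0  0  1  |  0  1
0  0  1  0  |  0  1
0  0  1  1  |  0  1
0  1  0  0  |  1  1
0  1  0  1  |  1  1
0  1  1  0  |  1  1
0  1  1  1  |  0  0
1  0  0  0  |  1  0
1  0  0  1  |  1  1
1  0  1  0  |  0  1
1  0  1  1  |  0  1
1  1  0  0  |  1  1
1  1  0  1  |  0  0
1  1  1  0  |  1  1
1  1  1  1  |  0  0
At p=0, q=0, r=0, s=0 we have φ true but ψ false, so φ does not entail ψ.

no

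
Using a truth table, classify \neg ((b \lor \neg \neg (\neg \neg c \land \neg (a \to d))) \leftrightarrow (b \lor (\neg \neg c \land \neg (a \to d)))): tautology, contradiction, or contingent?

contradiction

  a   |   b   |   c   |   d   | \neg c | \neg \neg c | (a \to d) | \neg (a \to d) |   φ  
----- | ----- | ----- | ----- | ------ | ----------- | --------- | -------------- | -----
False | False | False | False |  True  |    False    |    True   |     False      | False
False | False | False |  True |  True  |    False    |    True   |     False      | False
False | False |  True | False | False  |     True    |    True   |     False      | False
False | False |  True |  True | False  |     True    |    True   |     False      | False
False |  True | False | False |  True  |    False    |    True   |     False      | False
False |  True | False |  True |  True  |    False    |    True   |     False      | False
False |  True |  True | False | False  |     True    |    True   |     False      | False
False |  True |  True |  True | False  |     True    |    True   |     False      | False
 True | False | False | False |  True  |    False    |   False   |      True      | False
 True | False | False |  True |  True  |    False    |    True   |     False      | False
 True | False |  True | False | False  |     True    |   False   |      True      | False
 True | False |  True |  True | False  |     True    |    True   |     False      | False
 True |  True | False | False |  True  |    False    |   False   |      True      | False
 True |  True | False |  True |  True  |    False    |    True   |     False      | False
 True |  True |  True | False | False  |     True    |   False   |      True      | False
 True |  True |  True |  True | False  |     True    |    True   |     False      | False
Every row is False, so the formula is a contradiction.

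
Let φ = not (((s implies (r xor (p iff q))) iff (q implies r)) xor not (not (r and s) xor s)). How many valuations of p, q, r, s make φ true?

p | q | r | s | φ
- | - | - | - | -
T | T | T | T | T
T | T | T | F | F
T | T | F | T | F
T | T | F | F | T
T | F | T | T | F
T | F | T | F | F
T | F | F | T | F
T | F | F | F | F
F | T | T | T | F
F | T | T | F | F
F | T | F | T | T
F | T | F | F | T
F | F | T | T | T
F | F | T | F | F
F | F | F | T | T
F | F | F | F | F
The formula is true on 6 of the 16 rows.

6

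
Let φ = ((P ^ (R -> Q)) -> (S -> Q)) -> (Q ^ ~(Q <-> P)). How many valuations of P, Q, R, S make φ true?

9

P  Q  R  S  |  φ
T  T  T  T  |  T
T  T  T  F  |  T
T  T  F  T  |  T
T  T  F  F  |  T
T  F  T  T  |  T
T  F  T  F  |  T
T  F  F  T  |  T
T  F  F  F  |  T
F  T  T  T  |  F
F  T  T  F  |  F
F  T  F  T  |  F
F  T  F  F  |  F
F  F  T  T  |  F
F  F  T  F  |  F
F  F  F  T  |  T
F  F  F  F  |  F
The formula is true on 9 of the 16 rows.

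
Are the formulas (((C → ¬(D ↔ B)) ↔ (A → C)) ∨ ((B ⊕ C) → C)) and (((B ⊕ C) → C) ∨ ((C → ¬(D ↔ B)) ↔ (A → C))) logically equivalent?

equivalent

  A   |   B   |   C   |   D   ||   φ   |   ψ  
False | False | False | False ||  True |  True
False | False | False |  True ||  True |  True
False | False |  True | False ||  True |  True
False | False |  True |  True ||  True |  True
False |  True | False | False ||  True |  True
False |  True | False |  True ||  True |  True
False |  True |  True | False ||  True |  True
False |  True |  True |  True ||  True |  True
 True | False | False | False ||  True |  True
 True | False | False |  True ||  True |  True
 True | False |  True | False ||  True |  True
 True | False |  True |  True ||  True |  True
 True |  True | False | False || False | False
 True |  True | False |  True || False | False
 True |  True |  True | False ||  True |  True
 True |  True |  True |  True ||  True |  True
The columns for φ and ψ agree on every row, so they are logically equivalent.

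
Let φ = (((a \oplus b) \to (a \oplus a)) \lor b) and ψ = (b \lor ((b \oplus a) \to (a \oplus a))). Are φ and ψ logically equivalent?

equivalent

  a   |   b   |   φ   |   ψ  
----- | ----- | ----- | -----
False | False |  True |  True
False |  True |  True |  True
 True | False | False | False
 True |  True |  True |  True
The columns for φ and ψ agree on every row, so they are logically equivalent.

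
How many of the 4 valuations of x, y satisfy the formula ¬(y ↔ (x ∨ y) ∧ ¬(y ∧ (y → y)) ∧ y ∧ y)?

x | y | (x ∨ y) | (y → y) | (y ∧ (y → y)) | ¬(y ∧ (y → y)) | φ
- | - | ------- | ------- | ------------- | -------------- | -
T | T |    T    |    T    |       T       |       F        | T
T | F |    T    |    T    |       F       |       T        | F
F | T |    T    |    T    |       T       |       F        | T
F | F |    F    |    T    |       F       |       T        | F
The formula is true on 2 of the 4 rows.

2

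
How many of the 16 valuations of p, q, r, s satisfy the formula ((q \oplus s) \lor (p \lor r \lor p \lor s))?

15

p | q | r | s | φ
- | - | - | - | -
T | T | T | T | T
T | T | T | F | T
T | T | F | T | T
T | T | F | F | T
T | F | T | T | T
T | F | T | F | T
T | F | F | T | T
T | F | F | F | T
F | T | T | T | T
F | T | T | F | T
F | T | F | T | T
F | T | F | F | T
F | F | T | T | T
F | F | T | F | T
F | F | F | T | T
F | F | F | F | F
The formula is true on 15 of the 16 rows.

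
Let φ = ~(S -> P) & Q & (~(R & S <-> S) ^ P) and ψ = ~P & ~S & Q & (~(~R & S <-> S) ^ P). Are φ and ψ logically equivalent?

not equivalent

P | Q | R | S | φ | ψ
- | - | - | - | - | -
F | F | F | F | F | F
F | F | F | T | F | F
F | F | T | F | F | F
F | F | T | T | F | F
F | T | F | F | F | F
F | T | F | T | T | F
F | T | T | F | F | F
F | T | T | T | F | F
T | F | F | F | F | F
T | F | F | T | F | F
T | F | T | F | F | F
T | F | T | T | F | F
T | T | F | F | F | F
T | T | F | T | F | F
T | T | T | F | F | F
T | T | T | T | F | F
The columns differ at P=F, Q=T, R=F, S=T (φ=T, ψ=F), so they are not equivalent.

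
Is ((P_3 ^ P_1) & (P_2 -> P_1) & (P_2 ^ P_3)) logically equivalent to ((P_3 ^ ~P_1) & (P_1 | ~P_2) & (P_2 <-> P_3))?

P_1 | P_2 | P_3 || φ | ψ
 0  |  0  |  0  || 0 | 1
 0  |  0  |  1  || 1 | 0
 0  |  1  |  0  || 0 | 0
 0  |  1  |  1  || 0 | 0
 1  |  0  |  0  || 0 | 0
 1  |  0  |  1  || 0 | 0
 1  |  1  |  0  || 1 | 0
 1  |  1  |  1  || 0 | 1
The columns differ at P_1=0, P_2=0, P_3=0 (φ=0, ψ=1), so they are not equivalent.

not equivalent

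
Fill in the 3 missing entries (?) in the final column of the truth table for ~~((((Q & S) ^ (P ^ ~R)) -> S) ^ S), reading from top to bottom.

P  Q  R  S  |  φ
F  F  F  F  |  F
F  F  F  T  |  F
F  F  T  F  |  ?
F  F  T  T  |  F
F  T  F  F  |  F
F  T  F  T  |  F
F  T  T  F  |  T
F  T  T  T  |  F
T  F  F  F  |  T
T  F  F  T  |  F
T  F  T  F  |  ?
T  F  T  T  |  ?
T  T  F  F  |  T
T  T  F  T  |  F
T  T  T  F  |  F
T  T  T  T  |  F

Row P=F, Q=F, R=T, S=F: ((((Q & S) ^ (P ^ ~R)) -> S) ^ S) = T, ~((((Q & S) ^ (P ^ ~R)) -> S) ^ S) = F, so the formula = T.
Row P=T, Q=F, R=T, S=F: ((((Q & S) ^ (P ^ ~R)) -> S) ^ S) = F, ~((((Q & S) ^ (P ^ ~R)) -> S) ^ S) = T, so the formula = F.
Row P=T, Q=F, R=T, S=T: ((((Q & S) ^ (P ^ ~R)) -> S) ^ S) = F, ~((((Q & S) ^ (P ^ ~R)) -> S) ^ S) = T, so the formula = F.

T, F, F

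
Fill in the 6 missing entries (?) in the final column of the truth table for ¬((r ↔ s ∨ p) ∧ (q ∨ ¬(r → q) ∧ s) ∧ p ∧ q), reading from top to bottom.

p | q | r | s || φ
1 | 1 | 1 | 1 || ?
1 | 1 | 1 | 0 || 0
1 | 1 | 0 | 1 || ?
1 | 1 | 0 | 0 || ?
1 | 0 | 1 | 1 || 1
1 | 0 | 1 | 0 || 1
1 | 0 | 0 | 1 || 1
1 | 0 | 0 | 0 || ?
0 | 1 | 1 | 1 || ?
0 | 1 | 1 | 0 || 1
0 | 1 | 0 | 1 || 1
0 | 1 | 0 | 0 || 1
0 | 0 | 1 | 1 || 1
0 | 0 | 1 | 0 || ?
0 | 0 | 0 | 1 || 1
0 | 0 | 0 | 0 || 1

0, 1, 1, 1, 1, 1

Row p=1, q=1, r=1, s=1: (r ↔ s ∨ p) = 1, (q ∨ ¬(r → q) ∧ s) = 1, ((r ↔ s ∨ p) ∧ (q ∨ ¬(r → q) ∧ s) ∧ p ∧ q) = 1, so the formula = 0.
Row p=1, q=1, r=0, s=1: (r ↔ s ∨ p) = 0, (q ∨ ¬(r → q) ∧ s) = 1, ((r ↔ s ∨ p) ∧ (q ∨ ¬(r → q) ∧ s) ∧ p ∧ q) = 0, so the formula = 1.
Row p=1, q=1, r=0, s=0: (r ↔ s ∨ p) = 0, (q ∨ ¬(r → q) ∧ s) = 1, ((r ↔ s ∨ p) ∧ (q ∨ ¬(r → q) ∧ s) ∧ p ∧ q) = 0, so the formula = 1.
Row p=1, q=0, r=0, s=0: (r ↔ s ∨ p) = 0, (q ∨ ¬(r → q) ∧ s) = 0, ((r ↔ s ∨ p) ∧ (q ∨ ¬(r → q) ∧ s) ∧ p ∧ q) = 0, so the formula = 1.
Row p=0, q=1, r=1, s=1: (r ↔ s ∨ p) = 1, (q ∨ ¬(r → q) ∧ s) = 1, ((r ↔ s ∨ p) ∧ (q ∨ ¬(r → q) ∧ s) ∧ p ∧ q) = 0, so the formula = 1.
Row p=0, q=0, r=1, s=0: (r ↔ s ∨ p) = 0, (q ∨ ¬(r → q) ∧ s) = 0, ((r ↔ s ∨ p) ∧ (q ∨ ¬(r → q) ∧ s) ∧ p ∧ q) = 0, so the formula = 1.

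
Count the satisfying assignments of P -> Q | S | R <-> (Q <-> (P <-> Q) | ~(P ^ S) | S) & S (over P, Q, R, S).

  P   |   Q   |   R   |   S   ||   φ  
False | False | False | False || False
False | False | False |  True || False
False | False |  True | False || False
False | False |  True |  True || False
False |  True | False | False || False
False |  True | False |  True ||  True
False |  True |  True | False || False
False |  True |  True |  True ||  True
 True | False | False | False ||  True
 True | False | False |  True || False
 True | False |  True | False || False
 True | False |  True |  True || False
 True |  True | False | False || False
 True |  True | False |  True ||  True
 True |  True |  True | False || False
 True |  True |  True |  True ||  True
The formula is true on 5 of the 16 rows.

5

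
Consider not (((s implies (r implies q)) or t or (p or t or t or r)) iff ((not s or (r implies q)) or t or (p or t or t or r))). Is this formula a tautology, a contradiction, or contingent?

p | q | r | s | t | φ
- | - | - | - | - | -
F | F | F | F | F | F
F | F | F | F | T | F
F | F | F | T | F | F
F | F | F | T | T | F
F | F | T | F | F | F
F | F | T | F | T | F
F | F | T | T | F | F
F | F | T | T | T | F
F | T | F | F | F | F
F | T | F | F | T | F
F | T | F | T | F | F
F | T | F | T | T | F
F | T | T | F | F | F
F | T | T | F | T | F
F | T | T | T | F | F
F | T | T | T | T | F
T | F | F | F | F | F
T | F | F | F | T | F
T | F | F | T | F | F
T | F | F | T | T | F
T | F | T | F | F | F
T | F | T | F | T | F
T | F | T | T | F | F
T | F | T | T | T | F
T | T | F | F | F | F
T | T | F | F | T | F
T | T | F | T | F | F
T | T | F | T | T | F
T | T | T | F | F | F
T | T | T | F | T | F
T | T | T | T | F | F
T | T | T | T | T | F
Every row is F, so the formula is a contradiction.

contradiction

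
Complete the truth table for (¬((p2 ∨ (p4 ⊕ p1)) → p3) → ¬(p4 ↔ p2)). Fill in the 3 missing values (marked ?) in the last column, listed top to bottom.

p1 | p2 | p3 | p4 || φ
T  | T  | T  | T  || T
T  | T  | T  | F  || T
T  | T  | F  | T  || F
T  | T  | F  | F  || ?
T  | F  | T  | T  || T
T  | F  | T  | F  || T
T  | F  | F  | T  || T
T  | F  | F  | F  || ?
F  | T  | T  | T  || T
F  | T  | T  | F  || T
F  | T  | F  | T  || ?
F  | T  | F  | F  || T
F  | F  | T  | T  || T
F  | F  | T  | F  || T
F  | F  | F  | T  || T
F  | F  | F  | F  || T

T, F, F

Row p1=T, p2=T, p3=F, p4=F: ¬((p2 ∨ (p4 ⊕ p1)) → p3) = T, ¬(p4 ↔ p2) = T, so the formula = T.
Row p1=T, p2=F, p3=F, p4=F: ¬((p2 ∨ (p4 ⊕ p1)) → p3) = T, ¬(p4 ↔ p2) = F, so the formula = F.
Row p1=F, p2=T, p3=F, p4=T: ¬((p2 ∨ (p4 ⊕ p1)) → p3) = T, ¬(p4 ↔ p2) = F, so the formula = F.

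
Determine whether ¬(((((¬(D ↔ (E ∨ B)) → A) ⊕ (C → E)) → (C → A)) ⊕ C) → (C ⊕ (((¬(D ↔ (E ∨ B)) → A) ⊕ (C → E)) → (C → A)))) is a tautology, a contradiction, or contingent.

contradiction

A | B | C | D | E | φ
- | - | - | - | - | -
T | T | T | T | T | F
T | T | T | T | F | F
T | T | T | F | T | F
T | T | T | F | F | F
T | T | F | T | T | F
T | T | F | T | F | F
T | T | F | F | T | F
T | T | F | F | F | F
T | F | T | T | T | F
T | F | T | T | F | F
T | F | T | F | T | F
T | F | T | F | F | F
T | F | F | T | T | F
T | F | F | T | F | F
T | F | F | F | T | F
T | F | F | F | F | F
F | T | T | T | T | F
F | T | T | T | F | F
F | T | T | F | T | F
F | T | T | F | F | F
F | T | F | T | T | F
F | T | F | T | F | F
F | T | F | F | T | F
F | T | F | F | F | F
F | F | T | T | T | F
F | F | T | T | F | F
F | F | T | F | T | F
F | F | T | F | F | F
F | F | F | T | T | F
F | F | F | T | F | F
F | F | F | F | T | F
F | F | F | F | F | F
Every row is F, so the formula is a contradiction.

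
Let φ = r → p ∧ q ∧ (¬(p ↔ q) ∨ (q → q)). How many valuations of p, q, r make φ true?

5

p | q | r || φ
F | F | F || T
F | F | T || F
F | T | F || T
F | T | T || F
T | F | F || T
T | F | T || F
T | T | F || T
T | T | T || T
The formula is true on 5 of the 8 rows.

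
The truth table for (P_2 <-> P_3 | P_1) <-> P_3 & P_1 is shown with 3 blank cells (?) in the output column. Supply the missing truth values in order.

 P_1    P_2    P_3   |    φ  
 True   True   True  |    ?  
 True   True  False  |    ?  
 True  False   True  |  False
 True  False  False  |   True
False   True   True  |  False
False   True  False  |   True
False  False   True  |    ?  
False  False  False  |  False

True, False, True

Row P_1=True, P_2=True, P_3=True: (P_2 <-> P_3 | P_1) = True, (P_3 & P_1) = True, so the formula = True.
Row P_1=True, P_2=True, P_3=False: (P_2 <-> P_3 | P_1) = True, (P_3 & P_1) = False, so the formula = False.
Row P_1=False, P_2=False, P_3=True: (P_2 <-> P_3 | P_1) = False, (P_3 & P_1) = False, so the formula = True.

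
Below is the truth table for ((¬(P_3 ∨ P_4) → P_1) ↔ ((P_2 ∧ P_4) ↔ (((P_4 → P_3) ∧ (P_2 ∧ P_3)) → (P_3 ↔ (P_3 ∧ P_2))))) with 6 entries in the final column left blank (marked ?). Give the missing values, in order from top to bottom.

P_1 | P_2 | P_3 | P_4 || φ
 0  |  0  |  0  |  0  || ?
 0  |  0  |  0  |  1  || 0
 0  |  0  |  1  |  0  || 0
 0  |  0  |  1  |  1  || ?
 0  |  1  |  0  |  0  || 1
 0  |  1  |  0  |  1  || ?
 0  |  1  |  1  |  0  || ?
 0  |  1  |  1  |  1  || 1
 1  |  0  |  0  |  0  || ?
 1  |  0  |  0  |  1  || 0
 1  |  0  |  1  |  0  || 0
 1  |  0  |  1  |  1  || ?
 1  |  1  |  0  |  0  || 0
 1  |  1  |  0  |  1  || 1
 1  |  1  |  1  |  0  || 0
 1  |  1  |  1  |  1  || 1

Row P_1=0, P_2=0, P_3=0, P_4=0: (¬(P_3 ∨ P_4) → P_1) = 0, ((P_2 ∧ P_4) ↔ (((P_4 → P_3) ∧ (P_2 ∧ P_3)) → (P_3 ↔ (P_3 ∧ P_2)))) = 0, so the formula = 1.
Row P_1=0, P_2=0, P_3=1, P_4=1: (¬(P_3 ∨ P_4) → P_1) = 1, ((P_2 ∧ P_4) ↔ (((P_4 → P_3) ∧ (P_2 ∧ P_3)) → (P_3 ↔ (P_3 ∧ P_2)))) = 0, so the formula = 0.
Row P_1=0, P_2=1, P_3=0, P_4=1: (¬(P_3 ∨ P_4) → P_1) = 1, ((P_2 ∧ P_4) ↔ (((P_4 → P_3) ∧ (P_2 ∧ P_3)) → (P_3 ↔ (P_3 ∧ P_2)))) = 1, so the formula = 1.
Row P_1=0, P_2=1, P_3=1, P_4=0: (¬(P_3 ∨ P_4) → P_1) = 1, ((P_2 ∧ P_4) ↔ (((P_4 → P_3) ∧ (P_2 ∧ P_3)) → (P_3 ↔ (P_3 ∧ P_2)))) = 0, so the formula = 0.
Row P_1=1, P_2=0, P_3=0, P_4=0: (¬(P_3 ∨ P_4) → P_1) = 1, ((P_2 ∧ P_4) ↔ (((P_4 → P_3) ∧ (P_2 ∧ P_3)) → (P_3 ↔ (P_3 ∧ P_2)))) = 0, so the formula = 0.
Row P_1=1, P_2=0, P_3=1, P_4=1: (¬(P_3 ∨ P_4) → P_1) = 1, ((P_2 ∧ P_4) ↔ (((P_4 → P_3) ∧ (P_2 ∧ P_3)) → (P_3 ↔ (P_3 ∧ P_2)))) = 0, so the formula = 0.

1, 0, 1, 0, 0, 0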